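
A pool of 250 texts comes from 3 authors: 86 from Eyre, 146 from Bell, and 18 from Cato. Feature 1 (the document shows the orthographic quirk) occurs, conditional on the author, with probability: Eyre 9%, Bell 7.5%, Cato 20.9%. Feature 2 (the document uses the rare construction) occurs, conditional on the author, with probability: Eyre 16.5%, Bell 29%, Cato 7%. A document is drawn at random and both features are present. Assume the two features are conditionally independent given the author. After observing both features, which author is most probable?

Unnormalized posteriors (prior × likelihood):
  Eyre: 0.344 × 0.09 × 0.165 = 0.0051084
  Bell: 0.584 × 0.075 × 0.29 = 0.012702
  Cato: 0.072 × 0.209 × 0.07 = 0.00105336
Normalizing constant = 0.01886376.
Largest term belongs to Bell, so Bell is most probable.

Bell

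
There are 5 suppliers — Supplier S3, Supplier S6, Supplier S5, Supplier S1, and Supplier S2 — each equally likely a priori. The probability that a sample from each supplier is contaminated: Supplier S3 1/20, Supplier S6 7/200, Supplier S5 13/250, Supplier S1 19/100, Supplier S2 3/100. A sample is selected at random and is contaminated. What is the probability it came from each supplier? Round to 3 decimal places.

With a uniform prior (1/5 each), posterior ∝ likelihood:
  Supplier S3: 0.05
  Supplier S6: 0.035
  Supplier S5: 0.052
  Supplier S1: 0.19
  Supplier S2: 0.03
Normalizing constant = 0.357.
P(Supplier S3 | contaminated) = 0.05/0.357 ≈ 0.140
P(Supplier S6 | contaminated) = 0.035/0.357 ≈ 0.098
P(Supplier S5 | contaminated) = 0.052/0.357 ≈ 0.146
P(Supplier S1 | contaminated) = 0.19/0.357 ≈ 0.532
P(Supplier S2 | contaminated) = 0.03/0.357 ≈ 0.084
(Check: 0.140+0.098+0.146+0.532+0.084 = 1.000.)

Supplier S3 0.140, Supplier S6 0.098, Supplier S5 0.146, Supplier S1 0.532, Supplier S2 0.084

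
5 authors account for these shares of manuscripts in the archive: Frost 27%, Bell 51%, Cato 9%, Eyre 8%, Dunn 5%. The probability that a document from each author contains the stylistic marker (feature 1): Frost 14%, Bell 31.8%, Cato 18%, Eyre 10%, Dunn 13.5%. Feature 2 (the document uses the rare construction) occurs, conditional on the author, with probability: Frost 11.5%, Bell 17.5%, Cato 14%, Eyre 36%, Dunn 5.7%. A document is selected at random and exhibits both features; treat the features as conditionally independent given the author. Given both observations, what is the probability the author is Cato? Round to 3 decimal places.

0.059

Compute prior × likelihood for every hypothesis:
  Frost: 0.27 × 0.14 × 0.115 = 0.004347
  Bell: 0.51 × 0.318 × 0.175 = 0.0283815
  Cato: 0.09 × 0.18 × 0.14 = 0.002268
  Eyre: 0.08 × 0.1 × 0.36 = 0.00288
  Dunn: 0.05 × 0.135 × 0.057 = 0.00038475
Total = 0.03826125.
P(Cato | evidence) = 0.002268 / 0.03826125 ≈ 0.059.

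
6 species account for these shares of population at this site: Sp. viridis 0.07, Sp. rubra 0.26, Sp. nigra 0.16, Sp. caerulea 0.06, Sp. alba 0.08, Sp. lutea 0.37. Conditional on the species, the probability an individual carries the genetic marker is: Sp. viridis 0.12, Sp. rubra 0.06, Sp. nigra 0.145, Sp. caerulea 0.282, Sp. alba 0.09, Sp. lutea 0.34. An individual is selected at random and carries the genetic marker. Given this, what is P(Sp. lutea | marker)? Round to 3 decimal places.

0.638

Compute prior × likelihood for every hypothesis:
  Sp. viridis: 0.07 × 0.12 = 0.0084
  Sp. rubra: 0.26 × 0.06 = 0.0156
  Sp. nigra: 0.16 × 0.145 = 0.0232
  Sp. caerulea: 0.06 × 0.282 = 0.01692
  Sp. alba: 0.08 × 0.09 = 0.0072
  Sp. lutea: 0.37 × 0.34 = 0.1258
Sum = 0.19712.
P(Sp. lutea | evidence) = 0.1258 / 0.19712 ≈ 0.638.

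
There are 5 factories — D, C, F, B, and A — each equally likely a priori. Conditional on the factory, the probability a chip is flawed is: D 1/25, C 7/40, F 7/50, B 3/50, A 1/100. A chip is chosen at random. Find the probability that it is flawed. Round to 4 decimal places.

Since the prior is uniform, the posterior is proportional to the likelihood:
  D: 0.04
  C: 0.175
  F: 0.14
  B: 0.06
  A: 0.01
P(flawed) = (1/5) × (0.04 + 0.175 + 0.14 + 0.06 + 0.01) = 0.425/5 ≈ 0.0850.

0.0850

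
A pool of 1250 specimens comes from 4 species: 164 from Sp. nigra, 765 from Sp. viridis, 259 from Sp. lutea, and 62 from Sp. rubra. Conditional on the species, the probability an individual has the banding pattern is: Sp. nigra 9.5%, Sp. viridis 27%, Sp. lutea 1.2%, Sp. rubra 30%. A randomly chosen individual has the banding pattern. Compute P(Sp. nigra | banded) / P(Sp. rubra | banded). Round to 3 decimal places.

0.838

Prior × likelihood for each hypothesis:
  Sp. nigra: 0.1312 × 0.095 = 0.012464
  Sp. viridis: 0.612 × 0.27 = 0.16524
  Sp. lutea: 0.2072 × 0.012 = 0.0024864
  Sp. rubra: 0.0496 × 0.3 = 0.01488
Sum = 0.1950704.
The ratio is 0.012464 / 0.01488 (the normalizer cancels) = 0.838.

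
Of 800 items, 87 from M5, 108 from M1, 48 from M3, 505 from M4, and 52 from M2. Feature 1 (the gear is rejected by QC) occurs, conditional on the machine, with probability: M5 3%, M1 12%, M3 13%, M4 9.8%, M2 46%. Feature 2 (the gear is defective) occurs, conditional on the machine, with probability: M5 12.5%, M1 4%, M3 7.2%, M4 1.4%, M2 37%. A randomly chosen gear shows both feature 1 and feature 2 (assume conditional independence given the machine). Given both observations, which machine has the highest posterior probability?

By Bayes' rule, posterior ∝ prior × likelihood:
  M5: 0.10875 × 0.03 × 0.125 = 0.0004078125
  M1: 0.135 × 0.12 × 0.04 = 0.000648
  M3: 0.06 × 0.13 × 0.072 = 0.0005616
  M4: 0.63125 × 0.098 × 0.014 = 0.000866075
  M2: 0.065 × 0.46 × 0.37 = 0.011063
Total = 0.0135464875.
Largest term belongs to M2, so M2 is most probable.

M2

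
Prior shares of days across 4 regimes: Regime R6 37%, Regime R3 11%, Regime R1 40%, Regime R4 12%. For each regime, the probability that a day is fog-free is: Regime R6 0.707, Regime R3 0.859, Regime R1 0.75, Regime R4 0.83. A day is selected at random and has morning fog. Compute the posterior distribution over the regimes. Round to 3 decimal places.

Regime R6 0.444, Regime R3 0.063, Regime R1 0.409, Regime R4 0.083

Taking complements, P(fog | each) = Regime R6 0.293, Regime R3 0.141, Regime R1 0.25, Regime R4 0.17.
Prior × likelihood for each hypothesis:
  Regime R6: 0.37 × 0.293 = 0.10841
  Regime R3: 0.11 × 0.141 = 0.01551
  Regime R1: 0.4 × 0.25 = 0.1
  Regime R4: 0.12 × 0.17 = 0.0204
Normalizing constant = 0.24432.
P(Regime R6 | fog) = 0.10841/0.24432 ≈ 0.444
P(Regime R3 | fog) = 0.01551/0.24432 ≈ 0.063
P(Regime R1 | fog) = 0.1/0.24432 ≈ 0.409
P(Regime R4 | fog) = 0.0204/0.24432 ≈ 0.083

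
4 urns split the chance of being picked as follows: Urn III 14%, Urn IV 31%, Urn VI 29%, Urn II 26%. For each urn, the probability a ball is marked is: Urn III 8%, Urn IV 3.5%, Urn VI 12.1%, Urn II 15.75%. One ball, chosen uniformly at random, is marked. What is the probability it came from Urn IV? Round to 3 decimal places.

Prior × likelihood for each hypothesis:
  Urn III: 0.14 × 0.08 = 0.0112
  Urn IV: 0.31 × 0.035 = 0.01085
  Urn VI: 0.29 × 0.121 = 0.03509
  Urn II: 0.26 × 0.1575 = 0.04095
Normalizing constant = 0.09809.
P(Urn IV | evidence) = 0.01085 / 0.09809 ≈ 0.111.

0.111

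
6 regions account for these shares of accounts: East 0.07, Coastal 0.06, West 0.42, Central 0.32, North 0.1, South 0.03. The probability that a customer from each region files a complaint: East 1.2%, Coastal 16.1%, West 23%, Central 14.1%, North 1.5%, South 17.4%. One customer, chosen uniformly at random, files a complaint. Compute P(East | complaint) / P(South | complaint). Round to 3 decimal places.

0.161

Prior × likelihood for each hypothesis:
  East: 0.07 × 0.012 = 0.00084
  Coastal: 0.06 × 0.161 = 0.00966
  West: 0.42 × 0.23 = 0.0966
  Central: 0.32 × 0.141 = 0.04512
  North: 0.1 × 0.015 = 0.0015
  South: 0.03 × 0.174 = 0.00522
Sum = 0.15894.
The ratio is 0.00084 / 0.00522 (the normalizer cancels) = 0.161.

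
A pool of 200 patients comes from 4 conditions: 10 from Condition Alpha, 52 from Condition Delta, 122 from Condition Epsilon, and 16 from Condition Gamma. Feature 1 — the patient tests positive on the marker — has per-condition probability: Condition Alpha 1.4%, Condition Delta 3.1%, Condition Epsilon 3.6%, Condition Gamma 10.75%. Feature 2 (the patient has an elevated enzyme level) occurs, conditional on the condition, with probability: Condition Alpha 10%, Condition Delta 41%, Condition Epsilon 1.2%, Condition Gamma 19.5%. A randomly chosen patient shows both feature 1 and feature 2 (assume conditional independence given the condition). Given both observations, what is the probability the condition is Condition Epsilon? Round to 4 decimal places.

Prior × likelihood for each hypothesis:
  Condition Alpha: 0.05 × 0.014 × 0.1 = 0.00007
  Condition Delta: 0.26 × 0.031 × 0.41 = 0.0033046
  Condition Epsilon: 0.61 × 0.036 × 0.012 = 0.00026352
  Condition Gamma: 0.08 × 0.1075 × 0.195 = 0.001677
Total = 0.00531512.
P(Condition Epsilon | evidence) = 0.00026352 / 0.00531512 ≈ 0.0496.

0.0496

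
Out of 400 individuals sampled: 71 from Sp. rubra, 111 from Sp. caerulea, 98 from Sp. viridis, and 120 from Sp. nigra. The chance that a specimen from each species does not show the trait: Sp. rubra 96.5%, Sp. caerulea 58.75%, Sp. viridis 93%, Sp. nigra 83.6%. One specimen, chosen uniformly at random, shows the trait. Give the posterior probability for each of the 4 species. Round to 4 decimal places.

Sp. rubra 0.0332, Sp. caerulea 0.6120, Sp. viridis 0.0917, Sp. nigra 0.2631

Taking complements, P(trait | each) = Sp. rubra 0.035, Sp. caerulea 0.4125, Sp. viridis 0.07, Sp. nigra 0.164.
Compute prior × likelihood for every hypothesis:
  Sp. rubra: 0.1775 × 0.035 = 0.0062125
  Sp. caerulea: 0.2775 × 0.4125 = 0.11446875
  Sp. viridis: 0.245 × 0.07 = 0.01715
  Sp. nigra: 0.3 × 0.164 = 0.0492
Total = 0.18703125.
P(Sp. rubra | trait) = 0.0062125/0.18703125 ≈ 0.0332
P(Sp. caerulea | trait) = 0.11446875/0.18703125 ≈ 0.6120
P(Sp. viridis | trait) = 0.01715/0.18703125 ≈ 0.0917
P(Sp. nigra | trait) = 0.0492/0.18703125 ≈ 0.2631
(Check: 0.0332+0.6120+0.0917+0.2631 = 1.0000.)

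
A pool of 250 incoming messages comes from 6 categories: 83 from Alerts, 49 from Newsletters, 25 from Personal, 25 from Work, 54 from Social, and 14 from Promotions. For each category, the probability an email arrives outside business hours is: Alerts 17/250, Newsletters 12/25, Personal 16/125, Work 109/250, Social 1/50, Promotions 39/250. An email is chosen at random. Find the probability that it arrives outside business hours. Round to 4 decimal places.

0.1861

Compute prior × likelihood for every hypothesis:
  Alerts: 0.332 × 0.068 = 0.022576
  Newsletters: 0.196 × 0.48 = 0.09408
  Personal: 0.1 × 0.128 = 0.0128
  Work: 0.1 × 0.436 = 0.0436
  Social: 0.216 × 0.02 = 0.00432
  Promotions: 0.056 × 0.156 = 0.008736
P(off-hours) = 0.022576 + 0.09408 + 0.0128 + 0.0436 + 0.00432 + 0.008736 = 0.186112 → 0.1861.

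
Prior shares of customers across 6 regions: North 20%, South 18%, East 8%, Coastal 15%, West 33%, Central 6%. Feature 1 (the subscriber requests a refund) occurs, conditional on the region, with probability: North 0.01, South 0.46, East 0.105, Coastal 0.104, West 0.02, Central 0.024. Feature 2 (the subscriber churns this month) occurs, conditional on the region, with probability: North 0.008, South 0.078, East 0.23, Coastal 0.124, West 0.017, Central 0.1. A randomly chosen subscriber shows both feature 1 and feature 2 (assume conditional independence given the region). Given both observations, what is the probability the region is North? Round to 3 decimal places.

0.002

By Bayes' rule, posterior ∝ prior × likelihood:
  North: 0.2 × 0.01 × 0.008 = 0.000016
  South: 0.18 × 0.46 × 0.078 = 0.0064584
  East: 0.08 × 0.105 × 0.23 = 0.001932
  Coastal: 0.15 × 0.104 × 0.124 = 0.0019344
  West: 0.33 × 0.02 × 0.017 = 0.0001122
  Central: 0.06 × 0.024 × 0.1 = 0.000144
Total = 0.010597.
P(North | evidence) = 0.000016 / 0.010597 ≈ 0.002.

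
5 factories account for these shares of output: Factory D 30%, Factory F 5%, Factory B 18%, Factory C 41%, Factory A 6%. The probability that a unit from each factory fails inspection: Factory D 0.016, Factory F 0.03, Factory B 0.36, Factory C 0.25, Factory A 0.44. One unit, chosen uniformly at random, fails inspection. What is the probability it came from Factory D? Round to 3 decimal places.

Unnormalized posteriors (prior × likelihood):
  Factory D: 0.3 × 0.016 = 0.0048
  Factory F: 0.05 × 0.03 = 0.0015
  Factory B: 0.18 × 0.36 = 0.0648
  Factory C: 0.41 × 0.25 = 0.1025
  Factory A: 0.06 × 0.44 = 0.0264
Normalizing constant = 0.2.
P(Factory D | evidence) = 0.0048 / 0.2 ≈ 0.024.

0.024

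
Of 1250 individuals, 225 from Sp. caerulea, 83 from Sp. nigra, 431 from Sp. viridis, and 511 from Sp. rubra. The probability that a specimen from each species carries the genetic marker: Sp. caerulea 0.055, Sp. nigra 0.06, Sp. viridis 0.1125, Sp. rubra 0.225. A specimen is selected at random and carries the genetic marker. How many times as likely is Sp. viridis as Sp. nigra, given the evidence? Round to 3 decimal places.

Compute prior × likelihood for every hypothesis:
  Sp. caerulea: 0.18 × 0.055 = 0.0099
  Sp. nigra: 0.0664 × 0.06 = 0.003984
  Sp. viridis: 0.3448 × 0.1125 = 0.03879
  Sp. rubra: 0.4088 × 0.225 = 0.09198
Sum = 0.144654.
The ratio is 0.03879 / 0.003984 (the normalizer cancels) = 9.736.

9.736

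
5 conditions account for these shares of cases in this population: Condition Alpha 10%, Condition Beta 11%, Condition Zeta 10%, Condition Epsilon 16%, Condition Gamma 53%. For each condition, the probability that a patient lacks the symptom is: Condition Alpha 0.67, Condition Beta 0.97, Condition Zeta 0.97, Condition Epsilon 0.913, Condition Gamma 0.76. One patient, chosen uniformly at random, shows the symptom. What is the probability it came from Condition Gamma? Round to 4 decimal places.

Taking complements, P(symptomatic | each) = Condition Alpha 0.33, Condition Beta 0.03, Condition Zeta 0.03, Condition Epsilon 0.087, Condition Gamma 0.24.
Compute prior × likelihood for every hypothesis:
  Condition Alpha: 0.1 × 0.33 = 0.033
  Condition Beta: 0.11 × 0.03 = 0.0033
  Condition Zeta: 0.1 × 0.03 = 0.003
  Condition Epsilon: 0.16 × 0.087 = 0.01392
  Condition Gamma: 0.53 × 0.24 = 0.1272
Normalizing constant = 0.18042.
P(Condition Gamma | evidence) = 0.1272 / 0.18042 ≈ 0.7050.

0.7050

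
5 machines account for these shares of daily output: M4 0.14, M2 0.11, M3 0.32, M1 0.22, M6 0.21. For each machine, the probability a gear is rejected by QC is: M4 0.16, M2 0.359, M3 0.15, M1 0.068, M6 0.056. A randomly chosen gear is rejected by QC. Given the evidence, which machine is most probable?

M3

Unnormalized posteriors (prior × likelihood):
  M4: 0.14 × 0.16 = 0.0224
  M2: 0.11 × 0.359 = 0.03949
  M3: 0.32 × 0.15 = 0.048
  M1: 0.22 × 0.068 = 0.01496
  M6: 0.21 × 0.056 = 0.01176
Total = 0.13661.
Largest term belongs to M3, so M3 is most probable.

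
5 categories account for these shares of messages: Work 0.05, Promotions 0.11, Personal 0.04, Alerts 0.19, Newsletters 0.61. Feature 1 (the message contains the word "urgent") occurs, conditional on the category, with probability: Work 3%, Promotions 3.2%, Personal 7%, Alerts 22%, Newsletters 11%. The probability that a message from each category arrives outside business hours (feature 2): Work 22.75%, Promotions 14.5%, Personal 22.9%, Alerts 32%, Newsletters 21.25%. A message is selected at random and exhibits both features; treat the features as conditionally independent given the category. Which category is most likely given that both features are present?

Compute prior × likelihood for every hypothesis:
  Work: 0.05 × 0.03 × 0.2275 = 0.00034125
  Promotions: 0.11 × 0.032 × 0.145 = 0.0005104
  Personal: 0.04 × 0.07 × 0.229 = 0.0006412
  Alerts: 0.19 × 0.22 × 0.32 = 0.013376
  Newsletters: 0.61 × 0.11 × 0.2125 = 0.01425875
Normalizing constant = 0.0291276.
Largest term belongs to Newsletters, so Newsletters is most probable.

Newsletters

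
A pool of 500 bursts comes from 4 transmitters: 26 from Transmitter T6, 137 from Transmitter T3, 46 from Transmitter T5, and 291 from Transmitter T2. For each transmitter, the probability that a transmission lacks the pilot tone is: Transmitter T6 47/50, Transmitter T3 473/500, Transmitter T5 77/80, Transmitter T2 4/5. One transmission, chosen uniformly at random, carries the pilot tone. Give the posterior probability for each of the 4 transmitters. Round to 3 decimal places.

Transmitter T6 0.023, Transmitter T3 0.107, Transmitter T5 0.025, Transmitter T2 0.845

Taking complements, P(pilot | each) = Transmitter T6 0.06, Transmitter T3 0.054, Transmitter T5 0.0375, Transmitter T2 0.2.
Unnormalized posteriors (prior × likelihood):
  Transmitter T6: 0.052 × 0.06 = 0.00312
  Transmitter T3: 0.274 × 0.054 = 0.014796
  Transmitter T5: 0.092 × 0.0375 = 0.00345
  Transmitter T2: 0.582 × 0.2 = 0.1164
Sum = 0.137766.
P(Transmitter T6 | pilot) = 0.00312/0.137766 ≈ 0.023
P(Transmitter T3 | pilot) = 0.014796/0.137766 ≈ 0.107
P(Transmitter T5 | pilot) = 0.00345/0.137766 ≈ 0.025
P(Transmitter T2 | pilot) = 0.1164/0.137766 ≈ 0.845
(Check: 0.023+0.107+0.025+0.845 = 1.000.)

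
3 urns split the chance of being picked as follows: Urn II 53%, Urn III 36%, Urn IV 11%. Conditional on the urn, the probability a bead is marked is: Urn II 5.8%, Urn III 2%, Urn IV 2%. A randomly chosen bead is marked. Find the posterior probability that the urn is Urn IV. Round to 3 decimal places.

0.055

Unnormalized posteriors (prior × likelihood):
  Urn II: 0.53 × 0.058 = 0.03074
  Urn III: 0.36 × 0.02 = 0.0072
  Urn IV: 0.11 × 0.02 = 0.0022
Total = 0.04014.
P(Urn IV | evidence) = 0.0022 / 0.04014 ≈ 0.055.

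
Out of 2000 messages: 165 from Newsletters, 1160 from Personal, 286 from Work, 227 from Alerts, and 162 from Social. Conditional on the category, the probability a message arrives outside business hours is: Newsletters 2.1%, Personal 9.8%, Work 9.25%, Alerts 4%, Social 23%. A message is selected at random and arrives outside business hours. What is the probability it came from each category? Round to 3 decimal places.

Prior × likelihood for each hypothesis:
  Newsletters: 0.0825 × 0.021 = 0.0017325
  Personal: 0.58 × 0.098 = 0.05684
  Work: 0.143 × 0.0925 = 0.0132275
  Alerts: 0.1135 × 0.04 = 0.00454
  Social: 0.081 × 0.23 = 0.01863
Sum = 0.09497.
P(Newsletters | off-hours) = 0.0017325/0.09497 ≈ 0.018
P(Personal | off-hours) = 0.05684/0.09497 ≈ 0.599
P(Work | off-hours) = 0.0132275/0.09497 ≈ 0.139
P(Alerts | off-hours) = 0.00454/0.09497 ≈ 0.048
P(Social | off-hours) = 0.01863/0.09497 ≈ 0.196
(Check: 0.018+0.599+0.139+0.048+0.196 = 1.000.)

Newsletters 0.018, Personal 0.599, Work 0.139, Alerts 0.048, Social 0.196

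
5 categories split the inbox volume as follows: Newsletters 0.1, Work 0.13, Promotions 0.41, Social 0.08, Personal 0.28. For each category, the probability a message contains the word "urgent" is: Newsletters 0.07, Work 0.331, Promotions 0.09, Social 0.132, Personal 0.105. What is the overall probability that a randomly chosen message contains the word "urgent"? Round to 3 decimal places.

0.127

By Bayes' rule, posterior ∝ prior × likelihood:
  Newsletters: 0.1 × 0.07 = 0.007
  Work: 0.13 × 0.331 = 0.04303
  Promotions: 0.41 × 0.09 = 0.0369
  Social: 0.08 × 0.132 = 0.01056
  Personal: 0.28 × 0.105 = 0.0294
P(urgent-flag) = 0.007 + 0.04303 + 0.0369 + 0.01056 + 0.0294 = 0.12689 → 0.127.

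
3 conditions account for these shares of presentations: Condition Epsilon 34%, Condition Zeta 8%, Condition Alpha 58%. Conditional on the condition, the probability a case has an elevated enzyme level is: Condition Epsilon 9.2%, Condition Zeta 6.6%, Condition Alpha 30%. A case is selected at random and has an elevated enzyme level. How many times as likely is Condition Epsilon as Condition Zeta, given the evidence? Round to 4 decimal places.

5.9242

Unnormalized posteriors (prior × likelihood):
  Condition Epsilon: 0.34 × 0.092 = 0.03128
  Condition Zeta: 0.08 × 0.066 = 0.00528
  Condition Alpha: 0.58 × 0.3 = 0.174
Normalizing constant = 0.21056.
The ratio is 0.03128 / 0.00528 (the normalizer cancels) = 5.9242.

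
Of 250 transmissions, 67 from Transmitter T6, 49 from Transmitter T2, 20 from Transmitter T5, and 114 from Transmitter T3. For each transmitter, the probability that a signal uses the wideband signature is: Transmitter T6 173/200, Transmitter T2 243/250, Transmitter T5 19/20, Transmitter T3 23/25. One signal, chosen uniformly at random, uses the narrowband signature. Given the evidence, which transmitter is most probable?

Taking complements, P(narrowband | each) = Transmitter T6 0.135, Transmitter T2 0.028, Transmitter T5 0.05, Transmitter T3 0.08.
Prior × likelihood for each hypothesis:
  Transmitter T6: 0.268 × 0.135 = 0.03618
  Transmitter T2: 0.196 × 0.028 = 0.005488
  Transmitter T5: 0.08 × 0.05 = 0.004
  Transmitter T3: 0.456 × 0.08 = 0.03648
Normalizing constant = 0.082148.
Largest term belongs to Transmitter T3, so Transmitter T3 is most probable.

Transmitter T3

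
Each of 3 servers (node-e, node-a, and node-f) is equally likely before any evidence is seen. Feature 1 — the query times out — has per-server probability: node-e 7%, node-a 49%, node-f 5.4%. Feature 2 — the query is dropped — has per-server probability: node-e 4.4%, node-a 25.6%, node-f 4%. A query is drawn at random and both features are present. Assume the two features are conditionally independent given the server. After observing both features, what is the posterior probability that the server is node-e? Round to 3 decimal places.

0.024

With a uniform prior (1/3 each), posterior ∝ likelihood:
  node-e: 0.07 × 0.044 = 0.00308
  node-a: 0.49 × 0.256 = 0.12544
  node-f: 0.054 × 0.04 = 0.00216
Normalizing constant = 0.13068.
P(node-e | evidence) = 0.00308 / 0.13068 ≈ 0.024.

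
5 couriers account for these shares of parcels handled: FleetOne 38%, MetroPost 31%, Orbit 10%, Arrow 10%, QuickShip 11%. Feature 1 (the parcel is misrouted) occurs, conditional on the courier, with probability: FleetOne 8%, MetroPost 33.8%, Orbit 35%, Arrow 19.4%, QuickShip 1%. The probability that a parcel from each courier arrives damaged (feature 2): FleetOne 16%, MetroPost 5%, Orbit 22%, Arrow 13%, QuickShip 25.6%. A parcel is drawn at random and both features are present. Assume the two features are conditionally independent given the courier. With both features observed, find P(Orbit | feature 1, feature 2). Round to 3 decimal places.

Prior × likelihood for each hypothesis:
  FleetOne: 0.38 × 0.08 × 0.16 = 0.004864
  MetroPost: 0.31 × 0.338 × 0.05 = 0.005239
  Orbit: 0.1 × 0.35 × 0.22 = 0.0077
  Arrow: 0.1 × 0.194 × 0.13 = 0.002522
  QuickShip: 0.11 × 0.01 × 0.256 = 0.0002816
Sum = 0.0206066.
P(Orbit | evidence) = 0.0077 / 0.0206066 ≈ 0.374.

0.374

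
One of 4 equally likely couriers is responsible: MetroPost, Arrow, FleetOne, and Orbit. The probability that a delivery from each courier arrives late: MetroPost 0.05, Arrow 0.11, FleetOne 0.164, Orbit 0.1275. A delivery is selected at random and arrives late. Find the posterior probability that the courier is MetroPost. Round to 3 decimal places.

0.111

With a uniform prior (1/4 each), posterior ∝ likelihood:
  MetroPost: 0.05
  Arrow: 0.11
  FleetOne: 0.164
  Orbit: 0.1275
Sum = 0.4515.
P(MetroPost | evidence) = 0.05 / 0.4515 ≈ 0.111.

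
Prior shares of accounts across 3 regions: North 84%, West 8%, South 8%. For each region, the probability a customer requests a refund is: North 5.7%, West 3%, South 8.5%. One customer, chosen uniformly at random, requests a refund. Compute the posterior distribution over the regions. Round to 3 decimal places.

North 0.839, West 0.042, South 0.119

Compute prior × likelihood for every hypothesis:
  North: 0.84 × 0.057 = 0.04788
  West: 0.08 × 0.03 = 0.0024
  South: 0.08 × 0.085 = 0.0068
Sum = 0.05708.
P(North | refund) = 0.04788/0.05708 ≈ 0.839
P(West | refund) = 0.0024/0.05708 ≈ 0.042
P(South | refund) = 0.0068/0.05708 ≈ 0.119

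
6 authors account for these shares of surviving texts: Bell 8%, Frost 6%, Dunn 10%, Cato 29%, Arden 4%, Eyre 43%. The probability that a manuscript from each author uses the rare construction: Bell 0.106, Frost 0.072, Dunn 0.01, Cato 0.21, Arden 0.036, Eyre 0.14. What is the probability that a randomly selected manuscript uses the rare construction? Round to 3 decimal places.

By Bayes' rule, posterior ∝ prior × likelihood:
  Bell: 0.08 × 0.106 = 0.00848
  Frost: 0.06 × 0.072 = 0.00432
  Dunn: 0.1 × 0.01 = 0.001
  Cato: 0.29 × 0.21 = 0.0609
  Arden: 0.04 × 0.036 = 0.00144
  Eyre: 0.43 × 0.14 = 0.0602
P(rare-form) = 0.00848 + 0.00432 + 0.001 + 0.0609 + 0.00144 + 0.0602 = 0.13634 → 0.136.

0.136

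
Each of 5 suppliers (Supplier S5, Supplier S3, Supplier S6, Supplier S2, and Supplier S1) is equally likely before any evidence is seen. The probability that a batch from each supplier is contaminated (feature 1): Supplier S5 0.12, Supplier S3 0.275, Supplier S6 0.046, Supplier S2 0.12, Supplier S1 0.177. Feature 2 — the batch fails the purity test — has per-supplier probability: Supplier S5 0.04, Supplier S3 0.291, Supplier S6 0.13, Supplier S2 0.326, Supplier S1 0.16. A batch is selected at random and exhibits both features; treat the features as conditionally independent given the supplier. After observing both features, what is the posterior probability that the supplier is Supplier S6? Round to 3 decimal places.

0.038

With a uniform prior (1/5 each), posterior ∝ likelihood:
  Supplier S5: 0.12 × 0.04 = 0.0048
  Supplier S3: 0.275 × 0.291 = 0.080025
  Supplier S6: 0.046 × 0.13 = 0.00598
  Supplier S2: 0.12 × 0.326 = 0.03912
  Supplier S1: 0.177 × 0.16 = 0.02832
Total = 0.158245.
P(Supplier S6 | evidence) = 0.00598 / 0.158245 ≈ 0.038.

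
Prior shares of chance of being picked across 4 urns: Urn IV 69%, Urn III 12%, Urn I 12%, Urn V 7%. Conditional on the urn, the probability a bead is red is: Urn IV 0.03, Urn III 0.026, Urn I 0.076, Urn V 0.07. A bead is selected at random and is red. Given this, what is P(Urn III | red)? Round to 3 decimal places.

Unnormalized posteriors (prior × likelihood):
  Urn IV: 0.69 × 0.03 = 0.0207
  Urn III: 0.12 × 0.026 = 0.00312
  Urn I: 0.12 × 0.076 = 0.00912
  Urn V: 0.07 × 0.07 = 0.0049
Sum = 0.03784.
P(Urn III | evidence) = 0.00312 / 0.03784 ≈ 0.082.

0.082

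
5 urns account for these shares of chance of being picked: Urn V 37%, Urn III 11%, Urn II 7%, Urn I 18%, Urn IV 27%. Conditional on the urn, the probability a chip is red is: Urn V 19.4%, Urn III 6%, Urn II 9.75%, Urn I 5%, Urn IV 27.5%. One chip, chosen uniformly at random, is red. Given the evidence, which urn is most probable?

Urn IV

By Bayes' rule, posterior ∝ prior × likelihood:
  Urn V: 0.37 × 0.194 = 0.07178
  Urn III: 0.11 × 0.06 = 0.0066
  Urn II: 0.07 × 0.0975 = 0.006825
  Urn I: 0.18 × 0.05 = 0.009
  Urn IV: 0.27 × 0.275 = 0.07425
Total = 0.168455.
Largest term belongs to Urn IV, so Urn IV is most probable.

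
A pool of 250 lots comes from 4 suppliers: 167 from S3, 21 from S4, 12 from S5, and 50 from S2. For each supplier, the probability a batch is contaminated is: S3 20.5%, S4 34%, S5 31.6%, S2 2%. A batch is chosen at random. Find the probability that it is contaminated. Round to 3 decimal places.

0.185

Compute prior × likelihood for every hypothesis:
  S3: 0.668 × 0.205 = 0.13694
  S4: 0.084 × 0.34 = 0.02856
  S5: 0.048 × 0.316 = 0.015168
  S2: 0.2 × 0.02 = 0.004
P(contaminated) = 0.13694 + 0.02856 + 0.015168 + 0.004 = 0.184668 → 0.185.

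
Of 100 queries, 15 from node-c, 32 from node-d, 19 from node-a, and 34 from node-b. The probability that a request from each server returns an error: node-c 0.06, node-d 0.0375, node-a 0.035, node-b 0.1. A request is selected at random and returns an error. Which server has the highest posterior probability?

node-b

Prior × likelihood for each hypothesis:
  node-c: 0.15 × 0.06 = 0.009
  node-d: 0.32 × 0.0375 = 0.012
  node-a: 0.19 × 0.035 = 0.00665
  node-b: 0.34 × 0.1 = 0.034
Total = 0.06165.
Largest term belongs to node-b, so node-b is most probable.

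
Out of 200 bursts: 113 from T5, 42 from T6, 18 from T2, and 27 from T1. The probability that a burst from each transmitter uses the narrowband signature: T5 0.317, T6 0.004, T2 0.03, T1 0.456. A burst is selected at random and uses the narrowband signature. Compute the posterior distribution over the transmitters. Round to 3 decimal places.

Unnormalized posteriors (prior × likelihood):
  T5: 0.565 × 0.317 = 0.179105
  T6: 0.21 × 0.004 = 0.00084
  T2: 0.09 × 0.03 = 0.0027
  T1: 0.135 × 0.456 = 0.06156
Sum = 0.244205.
P(T5 | narrowband) = 0.179105/0.244205 ≈ 0.733
P(T6 | narrowband) = 0.00084/0.244205 ≈ 0.003
P(T2 | narrowband) = 0.0027/0.244205 ≈ 0.011
P(T1 | narrowband) = 0.06156/0.244205 ≈ 0.252
(Check: 0.733+0.003+0.011+0.252 = 0.999.)

T5 0.733, T6 0.003, T2 0.011, T1 0.252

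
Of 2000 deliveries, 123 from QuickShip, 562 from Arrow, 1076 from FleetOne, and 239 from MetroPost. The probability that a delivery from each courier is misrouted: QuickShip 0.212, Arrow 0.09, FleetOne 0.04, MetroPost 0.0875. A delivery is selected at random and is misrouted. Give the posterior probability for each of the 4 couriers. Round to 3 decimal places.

QuickShip 0.185, Arrow 0.360, FleetOne 0.306, MetroPost 0.149

Unnormalized posteriors (prior × likelihood):
  QuickShip: 0.0615 × 0.212 = 0.013038
  Arrow: 0.281 × 0.09 = 0.02529
  FleetOne: 0.538 × 0.04 = 0.02152
  MetroPost: 0.1195 × 0.0875 = 0.01045625
Normalizing constant = 0.07030425.
P(QuickShip | misrouted) = 0.013038/0.07030425 ≈ 0.185
P(Arrow | misrouted) = 0.02529/0.07030425 ≈ 0.360
P(FleetOne | misrouted) = 0.02152/0.07030425 ≈ 0.306
P(MetroPost | misrouted) = 0.01045625/0.07030425 ≈ 0.149
(Check: 0.185+0.360+0.306+0.149 = 1.000.)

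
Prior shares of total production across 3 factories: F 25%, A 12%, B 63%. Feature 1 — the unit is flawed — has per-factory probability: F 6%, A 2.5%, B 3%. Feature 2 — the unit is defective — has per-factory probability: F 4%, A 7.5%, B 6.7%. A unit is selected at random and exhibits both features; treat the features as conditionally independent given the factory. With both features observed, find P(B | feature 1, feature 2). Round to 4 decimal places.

0.6055

By Bayes' rule, posterior ∝ prior × likelihood:
  F: 0.25 × 0.06 × 0.04 = 0.0006
  A: 0.12 × 0.025 × 0.075 = 0.000225
  B: 0.63 × 0.03 × 0.067 = 0.0012663
Total = 0.0020913.
P(B | evidence) = 0.0012663 / 0.0020913 ≈ 0.6055.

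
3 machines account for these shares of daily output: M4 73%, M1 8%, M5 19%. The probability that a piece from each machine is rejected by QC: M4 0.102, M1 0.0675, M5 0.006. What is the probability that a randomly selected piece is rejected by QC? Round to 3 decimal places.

Compute prior × likelihood for every hypothesis:
  M4: 0.73 × 0.102 = 0.07446
  M1: 0.08 × 0.0675 = 0.0054
  M5: 0.19 × 0.006 = 0.00114
P(rejected) = 0.07446 + 0.0054 + 0.00114 = 0.081 → 0.081.

0.081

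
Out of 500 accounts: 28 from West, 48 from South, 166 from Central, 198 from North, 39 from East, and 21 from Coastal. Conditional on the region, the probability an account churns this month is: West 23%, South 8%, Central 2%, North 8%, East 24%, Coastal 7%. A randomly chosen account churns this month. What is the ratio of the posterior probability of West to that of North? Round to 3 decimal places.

0.407

By Bayes' rule, posterior ∝ prior × likelihood:
  West: 0.056 × 0.23 = 0.01288
  South: 0.096 × 0.08 = 0.00768
  Central: 0.332 × 0.02 = 0.00664
  North: 0.396 × 0.08 = 0.03168
  East: 0.078 × 0.24 = 0.01872
  Coastal: 0.042 × 0.07 = 0.00294
Sum = 0.08054.
The ratio is 0.01288 / 0.03168 (the normalizer cancels) = 0.407.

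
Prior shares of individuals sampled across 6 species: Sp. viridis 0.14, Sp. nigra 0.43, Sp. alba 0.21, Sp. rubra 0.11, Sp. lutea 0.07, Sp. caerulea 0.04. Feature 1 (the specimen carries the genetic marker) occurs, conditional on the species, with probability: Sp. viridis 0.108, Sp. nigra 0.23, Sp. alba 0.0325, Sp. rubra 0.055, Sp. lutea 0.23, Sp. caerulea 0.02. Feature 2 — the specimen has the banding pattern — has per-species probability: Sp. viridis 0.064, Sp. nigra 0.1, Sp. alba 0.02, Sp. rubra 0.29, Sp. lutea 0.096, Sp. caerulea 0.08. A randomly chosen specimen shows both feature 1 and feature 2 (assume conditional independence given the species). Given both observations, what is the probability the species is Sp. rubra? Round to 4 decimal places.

0.1222

By Bayes' rule, posterior ∝ prior × likelihood:
  Sp. viridis: 0.14 × 0.108 × 0.064 = 0.00096768
  Sp. nigra: 0.43 × 0.23 × 0.1 = 0.00989
  Sp. alba: 0.21 × 0.0325 × 0.02 = 0.0001365
  Sp. rubra: 0.11 × 0.055 × 0.29 = 0.0017545
  Sp. lutea: 0.07 × 0.23 × 0.096 = 0.0015456
  Sp. caerulea: 0.04 × 0.02 × 0.08 = 0.000064
Total = 0.01435828.
P(Sp. rubra | evidence) = 0.0017545 / 0.01435828 ≈ 0.1222.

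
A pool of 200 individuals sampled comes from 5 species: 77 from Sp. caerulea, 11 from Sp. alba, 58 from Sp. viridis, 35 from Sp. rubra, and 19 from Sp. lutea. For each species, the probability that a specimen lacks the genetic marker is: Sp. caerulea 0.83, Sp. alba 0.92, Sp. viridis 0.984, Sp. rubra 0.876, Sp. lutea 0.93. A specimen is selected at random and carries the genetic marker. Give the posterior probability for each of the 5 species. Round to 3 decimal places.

Taking complements, P(marker | each) = Sp. caerulea 0.17, Sp. alba 0.08, Sp. viridis 0.016, Sp. rubra 0.124, Sp. lutea 0.07.
Unnormalized posteriors (prior × likelihood):
  Sp. caerulea: 0.385 × 0.17 = 0.06545
  Sp. alba: 0.055 × 0.08 = 0.0044
  Sp. viridis: 0.29 × 0.016 = 0.00464
  Sp. rubra: 0.175 × 0.124 = 0.0217
  Sp. lutea: 0.095 × 0.07 = 0.00665
Normalizing constant = 0.10284.
P(Sp. caerulea | marker) = 0.06545/0.10284 ≈ 0.636
P(Sp. alba | marker) = 0.0044/0.10284 ≈ 0.043
P(Sp. viridis | marker) = 0.00464/0.10284 ≈ 0.045
P(Sp. rubra | marker) = 0.0217/0.10284 ≈ 0.211
P(Sp. lutea | marker) = 0.00665/0.10284 ≈ 0.065
(Check: 0.636+0.043+0.045+0.211+0.065 = 1.000.)

Sp. caerulea 0.636, Sp. alba 0.043, Sp. viridis 0.045, Sp. rubra 0.211, Sp. lutea 0.065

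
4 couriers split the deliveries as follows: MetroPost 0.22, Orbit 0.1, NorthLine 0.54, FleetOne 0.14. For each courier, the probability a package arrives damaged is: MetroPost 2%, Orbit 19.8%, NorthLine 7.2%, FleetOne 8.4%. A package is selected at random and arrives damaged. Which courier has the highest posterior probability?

NorthLine

By Bayes' rule, posterior ∝ prior × likelihood:
  MetroPost: 0.22 × 0.02 = 0.0044
  Orbit: 0.1 × 0.198 = 0.0198
  NorthLine: 0.54 × 0.072 = 0.03888
  FleetOne: 0.14 × 0.084 = 0.01176
Normalizing constant = 0.07484.
Largest term belongs to NorthLine, so NorthLine is most probable.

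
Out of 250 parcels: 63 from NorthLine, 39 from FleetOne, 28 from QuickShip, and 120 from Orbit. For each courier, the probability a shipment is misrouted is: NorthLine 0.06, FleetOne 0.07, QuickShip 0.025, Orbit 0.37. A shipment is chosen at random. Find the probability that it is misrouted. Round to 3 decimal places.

Prior × likelihood for each hypothesis:
  NorthLine: 0.252 × 0.06 = 0.01512
  FleetOne: 0.156 × 0.07 = 0.01092
  QuickShip: 0.112 × 0.025 = 0.0028
  Orbit: 0.48 × 0.37 = 0.1776
P(misrouted) = 0.01512 + 0.01092 + 0.0028 + 0.1776 = 0.20644 → 0.206.

0.206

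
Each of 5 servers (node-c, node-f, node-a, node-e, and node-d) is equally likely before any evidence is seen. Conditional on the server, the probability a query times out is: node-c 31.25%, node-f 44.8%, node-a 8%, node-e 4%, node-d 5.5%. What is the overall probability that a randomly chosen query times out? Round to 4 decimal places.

0.1871

Since the prior is uniform, the posterior is proportional to the likelihood:
  node-c: 0.3125
  node-f: 0.448
  node-a: 0.08
  node-e: 0.04
  node-d: 0.055
P(timeout) = (1/5) × (0.3125 + 0.448 + 0.08 + 0.04 + 0.055) = 0.9355/5 ≈ 0.1871.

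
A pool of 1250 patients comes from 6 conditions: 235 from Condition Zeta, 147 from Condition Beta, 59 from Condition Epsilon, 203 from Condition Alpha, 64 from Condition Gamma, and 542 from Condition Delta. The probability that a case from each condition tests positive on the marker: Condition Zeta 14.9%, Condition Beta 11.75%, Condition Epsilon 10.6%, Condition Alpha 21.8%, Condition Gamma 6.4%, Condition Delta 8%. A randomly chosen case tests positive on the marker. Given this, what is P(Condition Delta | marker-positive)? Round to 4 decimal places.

0.2886

Unnormalized posteriors (prior × likelihood):
  Condition Zeta: 0.188 × 0.149 = 0.028012
  Condition Beta: 0.1176 × 0.1175 = 0.013818
  Condition Epsilon: 0.0472 × 0.106 = 0.0050032
  Condition Alpha: 0.1624 × 0.218 = 0.0354032
  Condition Gamma: 0.0512 × 0.064 = 0.0032768
  Condition Delta: 0.4336 × 0.08 = 0.034688
Sum = 0.1202012.
P(Condition Delta | evidence) = 0.034688 / 0.1202012 ≈ 0.2886.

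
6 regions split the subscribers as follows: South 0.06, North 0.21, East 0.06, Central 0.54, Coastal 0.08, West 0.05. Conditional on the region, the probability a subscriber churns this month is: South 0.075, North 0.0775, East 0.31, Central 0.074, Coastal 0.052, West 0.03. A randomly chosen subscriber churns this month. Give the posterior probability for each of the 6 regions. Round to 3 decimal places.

South 0.053, North 0.191, East 0.219, Central 0.470, Coastal 0.049, West 0.018

Unnormalized posteriors (prior × likelihood):
  South: 0.06 × 0.075 = 0.0045
  North: 0.21 × 0.0775 = 0.016275
  East: 0.06 × 0.31 = 0.0186
  Central: 0.54 × 0.074 = 0.03996
  Coastal: 0.08 × 0.052 = 0.00416
  West: 0.05 × 0.03 = 0.0015
Sum = 0.084995.
P(South | churn) = 0.0045/0.084995 ≈ 0.053
P(North | churn) = 0.016275/0.084995 ≈ 0.191
P(East | churn) = 0.0186/0.084995 ≈ 0.219
P(Central | churn) = 0.03996/0.084995 ≈ 0.470
P(Coastal | churn) = 0.00416/0.084995 ≈ 0.049
P(West | churn) = 0.0015/0.084995 ≈ 0.018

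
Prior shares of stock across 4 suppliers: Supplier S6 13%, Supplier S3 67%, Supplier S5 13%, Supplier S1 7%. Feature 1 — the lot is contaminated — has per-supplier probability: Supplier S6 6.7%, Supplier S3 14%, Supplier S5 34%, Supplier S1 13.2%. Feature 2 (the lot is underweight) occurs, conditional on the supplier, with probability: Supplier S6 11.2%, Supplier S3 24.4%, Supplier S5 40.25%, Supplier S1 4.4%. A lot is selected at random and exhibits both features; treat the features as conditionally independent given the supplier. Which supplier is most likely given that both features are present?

Supplier S3

Prior × likelihood for each hypothesis:
  Supplier S6: 0.13 × 0.067 × 0.112 = 0.00097552
  Supplier S3: 0.67 × 0.14 × 0.244 = 0.0228872
  Supplier S5: 0.13 × 0.34 × 0.4025 = 0.0177905
  Supplier S1: 0.07 × 0.132 × 0.044 = 0.00040656
Normalizing constant = 0.04205978.
Largest term belongs to Supplier S3, so Supplier S3 is most probable.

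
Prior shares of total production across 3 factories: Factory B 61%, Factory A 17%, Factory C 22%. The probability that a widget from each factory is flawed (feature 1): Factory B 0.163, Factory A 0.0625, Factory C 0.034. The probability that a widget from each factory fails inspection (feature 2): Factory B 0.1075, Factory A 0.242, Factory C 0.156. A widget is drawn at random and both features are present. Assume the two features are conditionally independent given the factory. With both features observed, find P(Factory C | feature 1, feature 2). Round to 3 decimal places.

0.081

Unnormalized posteriors (prior × likelihood):
  Factory B: 0.61 × 0.163 × 0.1075 = 0.010688725
  Factory A: 0.17 × 0.0625 × 0.242 = 0.00257125
  Factory C: 0.22 × 0.034 × 0.156 = 0.00116688
Total = 0.014426855.
P(Factory C | evidence) = 0.00116688 / 0.014426855 ≈ 0.081.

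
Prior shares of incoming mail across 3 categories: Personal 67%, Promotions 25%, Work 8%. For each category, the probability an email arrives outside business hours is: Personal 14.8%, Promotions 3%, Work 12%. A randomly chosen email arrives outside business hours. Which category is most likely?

Personal

Unnormalized posteriors (prior × likelihood):
  Personal: 0.67 × 0.148 = 0.09916
  Promotions: 0.25 × 0.03 = 0.0075
  Work: 0.08 × 0.12 = 0.0096
Normalizing constant = 0.11626.
Largest term belongs to Personal, so Personal is most probable.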